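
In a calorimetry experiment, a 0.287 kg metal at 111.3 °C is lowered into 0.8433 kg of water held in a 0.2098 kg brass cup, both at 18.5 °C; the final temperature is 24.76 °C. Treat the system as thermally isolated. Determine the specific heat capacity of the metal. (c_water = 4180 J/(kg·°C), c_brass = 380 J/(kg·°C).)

c ≈ 909 J/(kg·°C)

Net heat exchanged in the isolated system is zero:
0.287×c×(24.76 − 111.3) + 0.8433×4180×(24.76 − 18.5) + 0.2098×380×(24.76 − 18.5) = 0
-24.84 c = -22566
c = -22566/-24.84 ≈ 908.5 J/(kg·°C)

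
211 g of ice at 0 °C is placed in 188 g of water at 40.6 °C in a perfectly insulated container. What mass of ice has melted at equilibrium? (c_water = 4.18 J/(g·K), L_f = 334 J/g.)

Water can give up m c ΔT = 188·4.18·40.6 = 31905 J before reaching 0 °C.
Melting all 211 g of ice would need 211·334 = 70474 J.
That's not enough to melt it all — equilibrium is at 0 °C with ice remaining.
Mass melted = 31905/334 ≈ 95.52 g.

m_melted ≈ 95.5 g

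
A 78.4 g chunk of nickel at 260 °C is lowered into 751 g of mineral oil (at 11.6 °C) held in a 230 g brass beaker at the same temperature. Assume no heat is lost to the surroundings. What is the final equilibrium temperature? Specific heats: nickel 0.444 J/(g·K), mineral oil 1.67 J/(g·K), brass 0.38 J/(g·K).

T_f ≈ 17.9 °C

Let T be the final temperature. ΣQ_i = 0:
78.4·0.444·(T − 260) + 751·1.67·(T − 11.6) + 230·0.38·(T − 11.6) = 0
(34.81 + 1254.2 + 87.4) T = 34.81·260 + 1254.2·11.6 + 87.4·11.6
T ≈ 17.88 °C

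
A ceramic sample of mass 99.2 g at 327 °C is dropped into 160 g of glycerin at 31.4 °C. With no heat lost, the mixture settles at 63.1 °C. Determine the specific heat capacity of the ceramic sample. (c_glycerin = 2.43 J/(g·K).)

c ≈ 0.471 J/(g·K)

Heat lost by the ceramic sample = heat gained by the glycerin:
99.2·c·(327 − 63.1) = 160·2.43·(63.1 − 31.4)
26179 c = 12325  ⇒  c ≈ 0.4708 J/(g·K)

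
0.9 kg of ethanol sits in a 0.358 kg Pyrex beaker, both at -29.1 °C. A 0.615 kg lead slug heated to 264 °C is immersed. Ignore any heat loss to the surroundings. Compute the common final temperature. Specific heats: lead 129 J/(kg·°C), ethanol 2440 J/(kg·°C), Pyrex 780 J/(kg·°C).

T_f ≈ -20.0 °C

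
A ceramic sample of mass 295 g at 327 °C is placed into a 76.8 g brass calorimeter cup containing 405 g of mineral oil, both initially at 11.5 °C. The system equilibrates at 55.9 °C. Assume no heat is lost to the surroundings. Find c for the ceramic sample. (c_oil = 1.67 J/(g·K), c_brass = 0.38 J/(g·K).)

c ≈ 0.392 J/(g·K)

Taking heat into each body as positive, Σ m c ΔT = 0:
295·c·(55.9 − 327) + 405·1.67·(55.9 − 11.5) + 76.8·0.38·(55.9 − 11.5) = 0
-79974 c = -31326
c = -31326/-79974 ≈ 0.3917 J/(g·K)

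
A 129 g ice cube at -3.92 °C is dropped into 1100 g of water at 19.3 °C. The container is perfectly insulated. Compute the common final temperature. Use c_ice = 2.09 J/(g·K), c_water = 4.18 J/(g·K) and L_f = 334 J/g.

T_f ≈ 8.7 °C

Energy balance with sensible and latent terms:
warm ice to 0 °C: 129×2.09×(0 − (-3.92)) = 1056.9; fusion: m_ice L_f = 129×334 = 43086; meltwater 0→T: 129×4.18×T = 539.22 T; water: 4598(T − 19.3)
5137.2 T = 88741 − 44143 = 44599
T ≈ 8.68 °C — above 0 °C, consistent with complete melting.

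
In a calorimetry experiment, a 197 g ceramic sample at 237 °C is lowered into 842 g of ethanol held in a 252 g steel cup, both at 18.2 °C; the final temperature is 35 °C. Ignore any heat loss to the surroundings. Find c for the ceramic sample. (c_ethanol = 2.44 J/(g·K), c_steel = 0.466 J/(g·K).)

Net heat exchanged in the isolated system is zero:
197·c·(35 − 237) + 842·2.44·(35 − 18.2) + 252·0.466·(35 − 18.2) = 0
-39794 c = -36488
c = -36488/-39794 ≈ 0.9169 J/(g·K)

c ≈ 0.917 J/(g·K)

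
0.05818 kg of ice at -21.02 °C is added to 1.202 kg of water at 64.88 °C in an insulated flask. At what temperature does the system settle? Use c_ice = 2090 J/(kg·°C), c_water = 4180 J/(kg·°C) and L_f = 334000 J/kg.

Net heat exchanged in the isolated system is zero:
ice -21.02→0 °C: 0.05818×2090×21.02 = 2556; melt ice: 0.05818×334000 = 19432; warm the meltwater: 243.19 T; water: 5024.4(T − 64.88)
5267.6 T = 325980 − 21988 = 303992
T ≈ 57.71 °C (positive, so assuming full melt was valid).

T_f ≈ 57.7 °C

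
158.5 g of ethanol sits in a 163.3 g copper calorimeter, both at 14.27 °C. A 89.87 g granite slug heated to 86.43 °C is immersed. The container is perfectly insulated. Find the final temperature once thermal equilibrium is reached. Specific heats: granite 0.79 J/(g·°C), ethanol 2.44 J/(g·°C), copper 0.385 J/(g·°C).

T_f = Σ m_i c_i T_i / Σ m_i c_i:
T_f = (71×86.43 + 386.74×14.27 + 62.87×14.27) / (71 + 386.74 + 62.87)
    = 12552 / 520.61 ≈ 24.11 °C

T_f ≈ 24.1 °C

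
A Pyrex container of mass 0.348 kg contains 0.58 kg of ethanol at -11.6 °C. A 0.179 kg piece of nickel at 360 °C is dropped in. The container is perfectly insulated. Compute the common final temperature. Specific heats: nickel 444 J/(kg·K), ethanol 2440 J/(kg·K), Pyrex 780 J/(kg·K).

T_f is the heat-capacity-weighted average of the initial temperatures:
T_f = (79.48*360 + 1415.2*(-11.6) + 271.44*(-11.6)) / (79.48 + 1415.2 + 271.44)
    = 9046.3 / 1766.1 ≈ 5.12 °C

T_f ≈ 5.1 °C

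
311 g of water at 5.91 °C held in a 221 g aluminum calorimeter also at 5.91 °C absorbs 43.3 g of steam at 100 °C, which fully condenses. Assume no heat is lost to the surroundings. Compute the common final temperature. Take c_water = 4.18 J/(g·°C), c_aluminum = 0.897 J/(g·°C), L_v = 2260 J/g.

T_f ≈ 74.3 °C

Taking heat into each body as positive, Σ m c ΔT = 0:
condense steam: −43.3×2260 = −97858
  condensate cools 100→T: 43.3×4.18×(T − 100) = 180.99(T − 100)
  water warms: 311×4.18×(T − 5.91) = 1300(T − 5.91)
  aluminum cup: 221×0.897×(T − 5.91) = 198.24(T − 5.91)
1679.2 T = 97858 + 18099 + 8854.5 = 124812
T ≈ 74.33 °C (< 100 °C, so full condensation is consistent).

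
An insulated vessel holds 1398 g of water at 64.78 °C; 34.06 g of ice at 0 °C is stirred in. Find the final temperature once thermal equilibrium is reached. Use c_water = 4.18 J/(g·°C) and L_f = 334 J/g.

T_f ≈ 61.3 °C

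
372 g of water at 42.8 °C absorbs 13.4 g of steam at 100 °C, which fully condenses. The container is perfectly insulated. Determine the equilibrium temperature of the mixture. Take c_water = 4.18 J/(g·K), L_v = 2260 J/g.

T_f ≈ 63.6 °C

Sum of m c ΔT and latent-heat terms is zero:
latent heat released on condensation: 13.4×2260 = 30284
  condensed water 100 °C→T: 56.01(T − 100)
  water warms: 372×4.18×(T − 42.8) = 1555(T − 42.8)
1611 T = 30284 + 5601.2 + 66552 = 102437
T ≈ 63.59 °C, under the boiling point, so the assumption holds.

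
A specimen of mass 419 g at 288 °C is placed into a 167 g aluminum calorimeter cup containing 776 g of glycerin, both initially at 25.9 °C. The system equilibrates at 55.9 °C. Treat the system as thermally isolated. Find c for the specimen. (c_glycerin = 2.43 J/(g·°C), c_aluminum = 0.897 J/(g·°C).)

c ≈ 0.628 J/(g·°C)

Net heat exchanged in the isolated system is zero:
419×c×(55.9 − 288) + 776×2.43×(55.9 − 25.9) + 167×0.897×(55.9 − 25.9) = 0
-97250 c = -61064
c = -61064/-97250 ≈ 0.6279 J/(g·°C)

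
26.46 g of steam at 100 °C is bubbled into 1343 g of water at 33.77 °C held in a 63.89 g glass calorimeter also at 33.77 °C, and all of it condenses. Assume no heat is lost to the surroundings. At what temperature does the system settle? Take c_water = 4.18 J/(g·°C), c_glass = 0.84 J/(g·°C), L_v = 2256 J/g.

T_f ≈ 45.4 °C

Sum of m c ΔT and latent-heat terms is zero:
steam→water at 100 °C releases m L_v = 26.46·2256 = 59694; condensed water 100 °C→T: 110.6(T − 100); water warms: 1343·4.18·(T − 33.77) = 5613.7(T − 33.77); cup: 53.67(T − 33.77)
5778 T = 59694 + 11060 + 191388 = 262142
T ≈ 45.37 °C, under the boiling point, so the assumption holds.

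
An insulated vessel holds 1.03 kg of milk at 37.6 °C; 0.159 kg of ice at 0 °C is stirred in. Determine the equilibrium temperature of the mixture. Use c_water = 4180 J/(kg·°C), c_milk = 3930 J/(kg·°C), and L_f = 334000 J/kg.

Let T be the final temperature. ΣQ_i = 0:
fusion: m_ice L_f = 0.159·334000 = 53106; warm the meltwater: 664.62 T; milk: 4047.9(T − 37.6)
4712.5 T = 152201 − 53106 = 99095
T ≈ 21.03 °C. Since T > 0 °C, the all-ice-melts assumption holds.

T_f ≈ 21.0 °C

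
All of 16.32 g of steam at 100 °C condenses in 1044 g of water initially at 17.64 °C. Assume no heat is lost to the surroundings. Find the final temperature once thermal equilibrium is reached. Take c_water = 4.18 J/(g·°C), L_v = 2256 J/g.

T_f ≈ 27.2 °C

Sum of m c ΔT and latent-heat terms is zero:
steam→water at 100 °C releases m L_v = 16.32×2256 = 36818
  condensed water 100 °C→T: 68.22(T − 100)
  original water: 4363.9(T − 17.64)
4432.1 T = 36818 + 6821.8 + 76980 = 120619
T ≈ 27.21 °C — below 100 °C, confirming all the steam condensed.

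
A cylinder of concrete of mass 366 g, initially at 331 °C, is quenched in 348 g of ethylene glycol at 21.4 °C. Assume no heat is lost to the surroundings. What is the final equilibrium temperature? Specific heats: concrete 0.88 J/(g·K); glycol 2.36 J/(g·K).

T_f ≈ 108.6 °C

|Q_concrete| = |Q_glycol|:
366·0.88·(331 − T) = 348·2.36·(T − 21.4)
322.08(331 − T) = 821.28(T − 21.4)
1143.4 T = 124184  ⇒  T ≈ 108.61 °C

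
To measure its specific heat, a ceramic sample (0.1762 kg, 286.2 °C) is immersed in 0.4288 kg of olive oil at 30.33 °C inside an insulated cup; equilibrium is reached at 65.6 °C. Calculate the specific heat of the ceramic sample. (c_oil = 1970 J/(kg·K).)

c ≈ 767 J/(kg·K)

Heat gained plus heat lost sum to zero:
0.1762·c·(65.6 − 286.2) + 0.4288·1970·(65.6 − 30.33) = 0
-38.87 c = -29794
c = -29794/-38.87 ≈ 766.5 J/(kg·K)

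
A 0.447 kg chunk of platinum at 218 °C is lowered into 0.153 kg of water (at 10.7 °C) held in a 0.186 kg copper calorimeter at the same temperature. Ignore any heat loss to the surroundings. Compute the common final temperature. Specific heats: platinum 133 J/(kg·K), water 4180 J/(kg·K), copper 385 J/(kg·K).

T_f is the heat-capacity-weighted average of the initial temperatures:
T_f = (59.45·218 + 639.54·10.7 + 71.61·10.7) / (59.45 + 639.54 + 71.61)
    = 20570 / 770.6 ≈ 26.69 °C

T_f ≈ 26.7 °C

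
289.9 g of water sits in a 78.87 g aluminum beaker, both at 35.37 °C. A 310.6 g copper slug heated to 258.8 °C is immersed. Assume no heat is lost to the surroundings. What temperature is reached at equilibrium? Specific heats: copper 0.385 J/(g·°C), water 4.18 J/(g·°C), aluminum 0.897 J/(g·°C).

T_f ≈ 54.4 °C

Conservation of energy gives ΣQ = 0:
310.6×0.385×(T − 258.8) + 289.9×4.18×(T − 35.37) + 78.87×0.897×(T − 35.37) = 0
(119.58 + 1211.8 + 70.75) T = 119.58×258.8 + 1211.8×35.37 + 70.75×35.37
T = 76311/1402.1 ≈ 54.43 °C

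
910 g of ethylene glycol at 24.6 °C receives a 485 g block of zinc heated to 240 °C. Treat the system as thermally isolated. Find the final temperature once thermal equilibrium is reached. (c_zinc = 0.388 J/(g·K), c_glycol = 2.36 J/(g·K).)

Conservation of energy gives ΣQ = 0:
485×0.388×(T − 240) + 910×2.36×(T − 24.6) = 0
(188.18 + 2147.6) T = 188.18×240 + 2147.6×24.6
T ≈ 41.95 °C

T_f ≈ 42.0 °C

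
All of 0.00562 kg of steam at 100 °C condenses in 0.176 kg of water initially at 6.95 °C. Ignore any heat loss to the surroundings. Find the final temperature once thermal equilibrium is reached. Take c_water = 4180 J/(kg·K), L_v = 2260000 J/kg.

T_f ≈ 26.6 °C

Energy conservation, ΣQ = 0:
steam→water at 100 °C releases m L_v = 0.00562×2260000 = 12701
  condensate cools 100→T: 0.00562×4180×(T − 100) = 23.49(T − 100)
  original water: 735.68(T − 6.95)
759.17 T = 12701 + 2349.2 + 5113 = 20163
T ≈ 26.56 °C — below 100 °C, confirming all the steam condensed.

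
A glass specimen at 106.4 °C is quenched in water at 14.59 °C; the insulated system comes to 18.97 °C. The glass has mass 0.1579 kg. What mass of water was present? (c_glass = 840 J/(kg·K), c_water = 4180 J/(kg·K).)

Heat lost by the glass = heat gained by the water:
0.1579·840·(106.4 − 18.97) = m·4180·(18.97 − 14.59)
18308 m = 11596  ⇒  m ≈ 0.6334 kg

m ≈ 0.633 kg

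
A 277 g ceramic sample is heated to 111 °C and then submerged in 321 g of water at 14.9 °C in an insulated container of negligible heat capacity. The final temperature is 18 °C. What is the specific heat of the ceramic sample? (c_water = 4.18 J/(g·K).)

Heat lost by the ceramic sample = heat gained by the water:
277×c×(111 − 18) = 321×4.18×(18 − 14.9)
25761 c = 4159.5  ⇒  c ≈ 0.1615 J/(g·K)

c ≈ 0.161 J/(g·K)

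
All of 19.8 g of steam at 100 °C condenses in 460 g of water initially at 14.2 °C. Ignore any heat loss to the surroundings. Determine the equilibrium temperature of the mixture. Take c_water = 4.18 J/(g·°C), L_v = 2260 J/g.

T_f ≈ 40.1 °C

Conservation of energy gives ΣQ = 0:
latent heat released on condensation: 19.8×2260 = 44748
  condensate cools 100→T: 19.8×4.18×(T − 100) = 82.76(T − 100)
  original water: 1922.8(T − 14.2)
2005.6 T = 44748 + 8276.4 + 27304 = 80328
T ≈ 40.05 °C (< 100 °C, so full condensation is consistent).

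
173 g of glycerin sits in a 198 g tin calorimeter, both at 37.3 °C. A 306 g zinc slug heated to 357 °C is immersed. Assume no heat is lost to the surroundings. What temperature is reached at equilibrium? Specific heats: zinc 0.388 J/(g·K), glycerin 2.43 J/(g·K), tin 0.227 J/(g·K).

Conservation of energy gives ΣQ = 0:
306×0.388×(T − 357) + 173×2.43×(T − 37.3) + 198×0.227×(T − 37.3) = 0
118.73(T − 357) + 420.39(T − 37.3) + 44.95(T − 37.3) = 0
584.06 T = 59743
T = 59743 / 584.06 = 102 °C

T_f ≈ 102.3 °C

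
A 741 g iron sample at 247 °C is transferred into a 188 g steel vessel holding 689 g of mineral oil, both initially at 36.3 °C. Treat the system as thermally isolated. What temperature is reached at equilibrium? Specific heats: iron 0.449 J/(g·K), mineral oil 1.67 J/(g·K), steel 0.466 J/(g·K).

T_f ≈ 80.9 °C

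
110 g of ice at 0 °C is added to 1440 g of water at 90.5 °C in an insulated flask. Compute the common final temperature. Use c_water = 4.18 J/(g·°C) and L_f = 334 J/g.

Taking heat into each body as positive, Σ m c ΔT = 0:
latent heat to melt: 110×334 = 36740; meltwater 0→T: 110×4.18×T = 459.8 T; water cools: 1440×4.18×(T − 90.5) = 6019.2(T − 90.5)
6479 T = 544738 − 36740 = 507998
T ≈ 78.41 °C (positive, so assuming full melt was valid).

T_f ≈ 78.4 °C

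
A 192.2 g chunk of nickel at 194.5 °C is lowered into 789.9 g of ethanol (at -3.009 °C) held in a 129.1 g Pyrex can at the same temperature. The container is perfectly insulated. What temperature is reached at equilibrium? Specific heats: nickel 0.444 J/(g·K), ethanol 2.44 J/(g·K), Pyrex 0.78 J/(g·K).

T_f ≈ 5.0 °C

Let T be the final temperature. ΣQ_i = 0:
192.2×0.444×(T − 194.5) + 789.9×2.44×(T − (-3.009)) + 129.1×0.78×(T − (-3.009)) = 0
2113.4 T = 10496
T = 10496 / 2113.4 = 4.97 °C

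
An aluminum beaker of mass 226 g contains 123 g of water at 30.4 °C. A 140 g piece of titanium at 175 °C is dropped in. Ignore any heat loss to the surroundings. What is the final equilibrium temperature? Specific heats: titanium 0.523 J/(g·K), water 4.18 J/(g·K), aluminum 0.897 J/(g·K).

Energy conservation, ΣQ = 0:
140·0.523·(T − 175) + 123·4.18·(T − 30.4) + 226·0.897·(T − 30.4) = 0
73.22(T − 175) + 514.14(T − 30.4) + 202.72(T − 30.4) = 0
790.08 T = 34606
T ≈ 43.80 °C

T_f ≈ 43.8 °C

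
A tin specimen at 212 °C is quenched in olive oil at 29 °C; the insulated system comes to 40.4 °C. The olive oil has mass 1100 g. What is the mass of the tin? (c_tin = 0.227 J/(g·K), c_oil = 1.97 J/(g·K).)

Net heat exchanged in the isolated system is zero:
m·0.227·(40.4 − 212) + 1100·1.97·(40.4 − 29) = 0
-38.95 m = -24704
m = -24704/-38.95 ≈ 634.2 g

m ≈ 634 g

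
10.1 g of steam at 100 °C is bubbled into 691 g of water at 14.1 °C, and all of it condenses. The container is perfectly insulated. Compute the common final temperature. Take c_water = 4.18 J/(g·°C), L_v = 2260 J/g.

T_f ≈ 23.1 °C

Conservation of energy gives ΣQ = 0:
steam→water at 100 °C releases m L_v = 10.1×2260 = 22826
  condensate cools 100→T: 10.1×4.18×(T − 100) = 42.22(T − 100)
  water warms: 691×4.18×(T − 14.1) = 2888.4(T − 14.1)
2930.6 T = 22826 + 4221.8 + 40726 = 67774
T ≈ 23.13 °C (< 100 °C, so full condensation is consistent).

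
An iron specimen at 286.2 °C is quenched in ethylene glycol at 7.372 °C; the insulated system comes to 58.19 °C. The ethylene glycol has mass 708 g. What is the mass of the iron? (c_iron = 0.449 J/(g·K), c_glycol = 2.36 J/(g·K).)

m ≈ 829 g

Conservation of energy gives ΣQ = 0:
m·0.449·(58.19 − 286.2) + 708·2.36·(58.19 − 7.372) = 0
-102.38 m = -84911
m = -84911/-102.38 ≈ 829.4 g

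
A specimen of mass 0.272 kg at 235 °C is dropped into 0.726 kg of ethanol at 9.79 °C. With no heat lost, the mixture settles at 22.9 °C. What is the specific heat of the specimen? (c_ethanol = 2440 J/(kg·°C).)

Net heat exchanged in the isolated system is zero:
0.272×c×(22.9 − 235) + 0.726×2440×(22.9 − 9.79) = 0
-57.69 c = -23224
c = -23224/-57.69 ≈ 402.5 J/(kg·°C)

c ≈ 403 J/(kg·°C)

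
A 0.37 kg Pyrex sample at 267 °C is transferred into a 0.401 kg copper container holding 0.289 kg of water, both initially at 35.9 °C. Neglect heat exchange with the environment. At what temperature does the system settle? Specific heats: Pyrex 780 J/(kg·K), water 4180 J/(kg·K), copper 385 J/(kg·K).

Taking heat into each body as positive, Σ m c ΔT = 0:
0.37·780·(T − 267) + 0.289·4180·(T − 35.9) + 0.401·385·(T − 35.9) = 0
288.6(T − 267) + 1208(T − 35.9) + 154.39(T − 35.9) = 0
1651 T = 125967
T = 125967 / 1651 = 76.3 °C

T_f ≈ 76.3 °C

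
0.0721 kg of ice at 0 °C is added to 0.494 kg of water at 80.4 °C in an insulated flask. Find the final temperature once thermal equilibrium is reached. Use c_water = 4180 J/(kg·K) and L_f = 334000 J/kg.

T_f ≈ 60.0 °C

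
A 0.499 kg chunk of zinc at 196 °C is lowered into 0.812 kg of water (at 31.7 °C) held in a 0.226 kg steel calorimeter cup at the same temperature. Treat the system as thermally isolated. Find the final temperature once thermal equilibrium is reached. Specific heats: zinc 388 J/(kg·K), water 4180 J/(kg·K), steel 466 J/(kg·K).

T_f ≈ 40.3 °C

T_f = Σ m_i c_i T_i / Σ m_i c_i:
T_f = (193.61×196 + 3394.2×31.7 + 105.32×31.7) / (193.61 + 3394.2 + 105.32)
    = 148881 / 3693.1 ≈ 40.31 °C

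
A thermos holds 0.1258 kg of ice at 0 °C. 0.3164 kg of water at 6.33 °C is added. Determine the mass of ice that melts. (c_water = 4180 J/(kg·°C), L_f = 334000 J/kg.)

Water can give up m c ΔT = 0.3164×4180×6.33 = 8371.8 J before reaching 0 °C.
Fully melting the ice requires m_ice L_f = 0.1258×334000 = 42017 J.
8371.8 J < 42017 J, so only part of the ice melts and the system sits at 0 °C.
m_melted×334000 = 8371.8  ⇒  m_melted ≈ 0.02507 kg.

m_melted ≈ 0.0251 kg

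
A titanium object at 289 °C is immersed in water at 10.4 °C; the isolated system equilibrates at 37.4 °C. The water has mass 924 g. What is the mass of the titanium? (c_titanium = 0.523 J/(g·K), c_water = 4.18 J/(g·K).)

Energy conservation, ΣQ = 0:
m·0.523·(37.4 − 289) + 924·4.18·(37.4 − 10.4) = 0
-131.59 m = -104283
m = -104283/-131.59 ≈ 792.5 g

m ≈ 793 g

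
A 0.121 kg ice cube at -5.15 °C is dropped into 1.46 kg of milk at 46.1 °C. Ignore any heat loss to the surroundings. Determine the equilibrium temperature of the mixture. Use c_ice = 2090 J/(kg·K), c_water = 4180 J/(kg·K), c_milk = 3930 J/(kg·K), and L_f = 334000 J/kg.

T_f ≈ 35.7 °C

Setting the total heat transfer to zero:
warm ice to 0 °C: 0.121×2090×(0 − (-5.15)) = 1302.4; latent heat to melt: 0.121×334000 = 40414; meltwater 0→T: 0.121×4180×T = 505.78 T; milk cools: 1.46×3930×(T − 46.1) = 5737.8(T − 46.1)
6243.6 T = 264513 − 41716 = 222796
T ≈ 35.68 °C. Since T > 0 °C, the all-ice-melts assumption holds.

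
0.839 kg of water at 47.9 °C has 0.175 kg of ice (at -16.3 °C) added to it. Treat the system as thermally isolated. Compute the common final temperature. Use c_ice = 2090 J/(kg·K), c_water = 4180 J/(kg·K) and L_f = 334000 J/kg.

Conservation of energy gives ΣQ = 0:
warm ice to 0 °C: 0.175×2090×(0 − (-16.3)) = 5961.7
  melt ice: 0.175×334000 = 58450
  warm the meltwater: 731.5 T
  water: 3507(T − 47.9)
4238.5 T = 167986 − 64412 = 103575
T ≈ 24.44 °C (positive, so assuming full melt was valid).

T_f ≈ 24.4 °C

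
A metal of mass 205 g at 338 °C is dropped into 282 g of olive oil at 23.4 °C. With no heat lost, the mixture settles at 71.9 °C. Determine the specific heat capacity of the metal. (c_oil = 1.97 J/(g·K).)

c ≈ 0.494 J/(g·K)

Net heat exchanged in the isolated system is zero:
205·c·(71.9 − 338) + 282·1.97·(71.9 − 23.4) = 0
-54551 c = -26944
c = -26944/-54551 ≈ 0.4939 J/(g·K)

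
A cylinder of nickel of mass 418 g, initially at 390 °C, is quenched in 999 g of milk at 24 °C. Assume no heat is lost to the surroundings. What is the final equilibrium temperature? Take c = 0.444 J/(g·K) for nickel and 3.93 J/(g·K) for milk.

Conservation of energy gives ΣQ = 0:
418×0.444×(T − 390) + 999×3.93×(T − 24) = 0
(185.59 + 3926.1) T = 185.59×390 + 3926.1×24
T = 166607 / 4111.7 = 40.5 °C

T_f ≈ 40.5 °C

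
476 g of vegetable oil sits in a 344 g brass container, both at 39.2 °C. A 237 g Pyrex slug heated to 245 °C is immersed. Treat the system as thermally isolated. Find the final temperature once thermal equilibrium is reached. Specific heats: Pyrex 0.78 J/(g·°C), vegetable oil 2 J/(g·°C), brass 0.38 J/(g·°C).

T_f ≈ 69.2 °C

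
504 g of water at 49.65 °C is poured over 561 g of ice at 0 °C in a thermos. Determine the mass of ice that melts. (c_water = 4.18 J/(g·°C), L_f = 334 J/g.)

Water can give up m c ΔT = 504×4.18×49.65 = 104599 J before reaching 0 °C.
To melt every bit of ice: 561×334 = 187374 J.
104599 J < 187374 J, so only part of the ice melts and the system sits at 0 °C.
m_melt = 104599 / L_f = 313.2 g.

m_melted ≈ 313 g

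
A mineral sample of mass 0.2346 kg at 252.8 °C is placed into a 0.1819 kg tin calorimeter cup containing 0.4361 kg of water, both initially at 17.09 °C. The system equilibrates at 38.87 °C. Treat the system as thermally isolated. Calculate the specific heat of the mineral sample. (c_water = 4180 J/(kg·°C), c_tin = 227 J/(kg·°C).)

c ≈ 809 J/(kg·°C)

Heat gained plus heat lost sum to zero:
0.2346×c×(38.87 − 252.8) + 0.4361×4180×(38.87 − 17.09) + 0.1819×227×(38.87 − 17.09) = 0
-50.19 c = -40602
c = -40602/-50.19 ≈ 809 J/(kg·°C)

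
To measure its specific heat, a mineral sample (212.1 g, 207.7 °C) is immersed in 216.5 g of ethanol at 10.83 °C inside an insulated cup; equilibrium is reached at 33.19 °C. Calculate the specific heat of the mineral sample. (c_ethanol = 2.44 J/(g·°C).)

c ≈ 0.319 J/(g·°C)

Energy conservation, ΣQ = 0:
212.1×c×(33.19 − 207.7) + 216.5×2.44×(33.19 − 10.83) = 0
-37014 c = -11812
c = -11812/-37014 ≈ 0.3191 J/(g·°C)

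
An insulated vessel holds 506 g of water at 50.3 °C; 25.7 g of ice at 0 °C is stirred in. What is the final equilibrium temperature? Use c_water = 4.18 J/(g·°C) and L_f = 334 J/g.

T_f ≈ 44.0 °C

Energy conservation, ΣQ = 0:
latent heat to melt: 25.7×334 = 8583.8
  meltwater 0→T: 25.7×4.18×T = 107.43 T
  water cools: 506×4.18×(T − 50.3) = 2115.1(T − 50.3)
2222.5 T = 106389 − 8583.8 = 97805
T ≈ 44.01 °C (positive, so assuming full melt was valid).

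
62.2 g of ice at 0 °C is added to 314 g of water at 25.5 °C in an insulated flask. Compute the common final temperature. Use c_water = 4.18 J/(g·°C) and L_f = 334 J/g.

T_f ≈ 8.1 °C

Conservation of energy gives ΣQ = 0:
latent heat to melt: 62.2·334 = 20775; warm the meltwater: 260 T; water: 1312.5(T − 25.5)
1572.5 T = 33469 − 20775 = 12694
T ≈ 8.07 °C — above 0 °C, consistent with complete melting.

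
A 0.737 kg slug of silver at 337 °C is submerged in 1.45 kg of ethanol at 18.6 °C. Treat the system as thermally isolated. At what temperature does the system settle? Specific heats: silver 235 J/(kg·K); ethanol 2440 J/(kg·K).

T_f ≈ 33.5 °C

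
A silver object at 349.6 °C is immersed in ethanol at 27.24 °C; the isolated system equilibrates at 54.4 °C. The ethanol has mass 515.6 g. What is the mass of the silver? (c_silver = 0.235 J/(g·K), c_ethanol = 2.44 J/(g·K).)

Setting the total heat transfer to zero:
m×0.235×(54.4 − 349.6) + 515.6×2.44×(54.4 − 27.24) = 0
-69.37 m = -34169
m = -34169/-69.37 ≈ 492.5 g

m ≈ 493 g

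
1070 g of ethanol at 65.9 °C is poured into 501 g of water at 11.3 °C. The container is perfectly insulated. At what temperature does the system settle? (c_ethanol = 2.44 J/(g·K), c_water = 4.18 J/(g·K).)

T_f ≈ 41.6 °C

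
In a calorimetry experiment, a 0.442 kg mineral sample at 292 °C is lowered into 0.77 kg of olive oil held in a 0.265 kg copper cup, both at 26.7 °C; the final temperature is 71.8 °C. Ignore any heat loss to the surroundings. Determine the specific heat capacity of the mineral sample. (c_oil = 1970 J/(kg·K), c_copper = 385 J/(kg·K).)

c ≈ 750 J/(kg·K)

Setting the total heat transfer to zero:
0.442×c×(71.8 − 292) + 0.77×1970×(71.8 − 26.7) + 0.265×385×(71.8 − 26.7) = 0
-97.33 c = -73014
c = -73014/-97.33 ≈ 750.2 J/(kg·K)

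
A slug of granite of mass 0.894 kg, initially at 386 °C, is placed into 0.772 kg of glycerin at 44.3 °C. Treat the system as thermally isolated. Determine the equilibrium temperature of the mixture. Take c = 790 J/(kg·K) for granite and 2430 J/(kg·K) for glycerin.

Let T be the final temperature. ΣQ_i = 0:
0.894*790*(T − 386) + 0.772*2430*(T − 44.3) = 0
(706.26 + 1876) T = 706.26*386 + 1876*44.3
T = 355721/2582.2 ≈ 137.76 °C

T_f ≈ 137.8 °C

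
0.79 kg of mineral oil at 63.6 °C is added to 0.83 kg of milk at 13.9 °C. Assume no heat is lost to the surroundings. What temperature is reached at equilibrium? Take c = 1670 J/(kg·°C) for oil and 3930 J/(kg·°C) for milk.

Set heat shed by the hot body equal to heat absorbed by the cold body:
0.79*1670*(63.6 − T) = 0.83*3930*(T − 13.9)
1319.3(63.6 − T) = 3261.9(T − 13.9)
4581.2 T = 129248  ⇒  T ≈ 28.21 °C

T_f ≈ 28.2 °C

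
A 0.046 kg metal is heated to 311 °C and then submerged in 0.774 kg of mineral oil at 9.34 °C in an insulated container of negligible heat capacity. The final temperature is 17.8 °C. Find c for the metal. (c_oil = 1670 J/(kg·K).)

c ≈ 811 J/(kg·K)

Let T be the final temperature. ΣQ_i = 0:
0.046·c·(17.8 − 311) + 0.774·1670·(17.8 − 9.34) = 0
-13.49 c = -10935
c = -10935/-13.49 ≈ 810.8 J/(kg·K)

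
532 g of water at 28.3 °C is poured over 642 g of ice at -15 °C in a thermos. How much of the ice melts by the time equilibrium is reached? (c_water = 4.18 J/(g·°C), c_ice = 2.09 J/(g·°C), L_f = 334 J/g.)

m_melted ≈ 128 g

Water can give up m c ΔT = 532·4.18·28.3 = 62932 J before reaching 0 °C.
Of that, 642·2.09·15 = 20127 J goes to bring the ice to 0 °C, leaving 42806 J.
Fully melting the ice requires m_ice L_f = 642·334 = 214428 J.
That's not enough to melt it all — equilibrium is at 0 °C with ice remaining.
m_melted·334 = 42806  ⇒  m_melted ≈ 128.2 g.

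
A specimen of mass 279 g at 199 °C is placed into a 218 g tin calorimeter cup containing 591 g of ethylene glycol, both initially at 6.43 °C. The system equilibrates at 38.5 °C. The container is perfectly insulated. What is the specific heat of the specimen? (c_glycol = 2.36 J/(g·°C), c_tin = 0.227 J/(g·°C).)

c ≈ 1.03 J/(g·°C)

Setting the total heat transfer to zero:
279·c·(38.5 − 199) + 591·2.36·(38.5 − 6.43) + 218·0.227·(38.5 − 6.43) = 0
-44780 c = -46317
c = -46317/-44780 ≈ 1.034 J/(g·°C)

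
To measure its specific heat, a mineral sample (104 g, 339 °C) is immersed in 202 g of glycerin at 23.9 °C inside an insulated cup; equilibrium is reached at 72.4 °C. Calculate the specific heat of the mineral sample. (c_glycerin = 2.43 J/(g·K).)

c ≈ 0.859 J/(g·K)

Energy conservation, ΣQ = 0:
104×c×(72.4 − 339) + 202×2.43×(72.4 − 23.9) = 0
-27726 c = -23807
c = -23807/-27726 ≈ 0.8586 J/(g·K)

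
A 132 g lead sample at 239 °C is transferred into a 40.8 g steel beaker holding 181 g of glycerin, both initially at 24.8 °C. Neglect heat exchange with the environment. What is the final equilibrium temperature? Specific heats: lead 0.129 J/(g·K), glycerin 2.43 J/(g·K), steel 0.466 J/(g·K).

T_f ≈ 32.5 °C

Taking heat into each body as positive, Σ m c ΔT = 0:
132×0.129×(T − 239) + 181×2.43×(T − 24.8) + 40.8×0.466×(T − 24.8) = 0
17.03(T − 239) + 439.83(T − 24.8) + 19.01(T − 24.8) = 0
475.87 T = 15449
T = 15449 / 475.87 = 32.5 °C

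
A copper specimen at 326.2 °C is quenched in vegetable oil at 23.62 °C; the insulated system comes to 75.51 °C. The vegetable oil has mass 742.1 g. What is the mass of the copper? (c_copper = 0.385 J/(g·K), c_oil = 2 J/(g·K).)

m ≈ 798 g

Heat lost by the copper = heat gained by the oil:
m×0.385×(326.2 − 75.51) = 742.1×2×(75.51 − 23.62)
96.52 m = 77015  ⇒  m ≈ 798 g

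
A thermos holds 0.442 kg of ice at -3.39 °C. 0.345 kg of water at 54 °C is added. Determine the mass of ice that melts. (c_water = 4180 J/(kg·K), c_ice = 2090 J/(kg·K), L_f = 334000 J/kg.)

m_melted ≈ 0.224 kg

Heat available from the water dropping to 0 °C: 0.345×4180×54 = 77873 J.
Warming the ice to 0 °C takes 0.442×2090×3.39 = 3131.6 J, leaving 74742 J for melting.
Fully melting the ice requires m_ice L_f = 0.442×334000 = 147628 J.
That's not enough to melt it all — equilibrium is at 0 °C with ice remaining.
m_melted×334000 = 74742  ⇒  m_melted ≈ 0.2238 kg.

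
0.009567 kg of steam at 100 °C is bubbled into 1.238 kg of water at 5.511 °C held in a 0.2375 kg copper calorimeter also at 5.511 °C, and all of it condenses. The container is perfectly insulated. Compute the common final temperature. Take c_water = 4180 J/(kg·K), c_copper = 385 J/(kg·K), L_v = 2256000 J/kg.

Sum of m c ΔT and latent-heat terms is zero:
condense steam: −0.009567·2256000 = −21583
  condensate cools 100→T: 0.009567·4180·(T − 100) = 39.99(T − 100)
  water warms: 1.238·4180·(T − 5.511) = 5174.8(T − 5.511)
  cup: 91.44(T − 5.511)
5306.3 T = 21583 + 3999 + 29022 = 54605
T ≈ 10.29 °C (< 100 °C, so full condensation is consistent).

T_f ≈ 10.3 °C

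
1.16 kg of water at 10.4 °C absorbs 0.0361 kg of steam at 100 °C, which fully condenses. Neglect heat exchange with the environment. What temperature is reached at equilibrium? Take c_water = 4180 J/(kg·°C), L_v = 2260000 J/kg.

T_f ≈ 29.4 °C

Setting the total heat transfer to zero:
condense steam: −0.0361×2260000 = −81586; condensed water 100 °C→T: 150.9(T − 100); original water: 4848.8(T − 10.4)
4999.7 T = 81586 + 15090 + 50428 = 147103
T ≈ 29.42 °C — below 100 °C, confirming all the steam condensed.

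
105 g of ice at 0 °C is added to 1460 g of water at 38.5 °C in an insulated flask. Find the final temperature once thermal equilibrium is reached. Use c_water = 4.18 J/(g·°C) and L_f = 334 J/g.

T_f ≈ 30.6 °C

Energy balance with sensible and latent terms:
fusion: m_ice L_f = 105×334 = 35070; warm the meltwater: 438.9 T; water cools: 1460×4.18×(T − 38.5) = 6102.8(T − 38.5)
6541.7 T = 234958 − 35070 = 199888
T ≈ 30.56 °C — above 0 °C, consistent with complete melting.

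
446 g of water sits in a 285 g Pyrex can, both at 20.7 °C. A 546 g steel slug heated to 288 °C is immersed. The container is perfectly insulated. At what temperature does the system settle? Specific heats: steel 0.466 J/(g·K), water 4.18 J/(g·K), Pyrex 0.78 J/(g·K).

T_f ≈ 49.8 °C

Energy conservation, ΣQ = 0:
546×0.466×(T − 288) + 446×4.18×(T − 20.7) + 285×0.78×(T − 20.7) = 0
254.44(T − 288) + 1864.3(T − 20.7) + 222.3(T − 20.7) = 0
2341 T = 116470
T ≈ 49.75 °C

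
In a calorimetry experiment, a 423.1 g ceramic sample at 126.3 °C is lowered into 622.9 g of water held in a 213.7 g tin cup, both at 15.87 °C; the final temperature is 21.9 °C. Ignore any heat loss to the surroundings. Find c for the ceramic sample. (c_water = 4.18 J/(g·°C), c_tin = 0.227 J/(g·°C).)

Setting the total heat transfer to zero:
423.1·c·(21.9 − 126.3) + 622.9·4.18·(21.9 − 15.87) + 213.7·0.227·(21.9 − 15.87) = 0
-44172 c = -15993
c = -15993/-44172 ≈ 0.3621 J/(g·°C)

c ≈ 0.362 J/(g·°C)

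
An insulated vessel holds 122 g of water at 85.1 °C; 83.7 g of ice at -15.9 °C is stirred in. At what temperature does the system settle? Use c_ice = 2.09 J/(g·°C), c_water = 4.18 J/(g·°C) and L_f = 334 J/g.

T_f ≈ 14.7 °C

Net heat exchanged in the isolated system is zero:
ice -15.9→0 °C: 83.7·2.09·15.9 = 2781.4; fusion: m_ice L_f = 83.7·334 = 27956; warm the meltwater: 349.87 T; water cools: 122·4.18·(T − 85.1) = 509.96(T − 85.1)
859.83 T = 43398 − 30737 = 12660
T ≈ 14.72 °C. Since T > 0 °C, the all-ice-melts assumption holds.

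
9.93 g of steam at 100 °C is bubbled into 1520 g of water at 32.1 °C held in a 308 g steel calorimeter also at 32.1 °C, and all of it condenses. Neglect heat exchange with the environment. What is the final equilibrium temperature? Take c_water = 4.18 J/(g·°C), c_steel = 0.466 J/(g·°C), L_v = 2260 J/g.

T_f ≈ 36.0 °C

Heat gained plus heat lost sum to zero:
steam→water at 100 °C releases m L_v = 9.93×2260 = 22442
  condensed water 100 °C→T: 41.51(T − 100)
  original water: 6353.6(T − 32.1)
  cup: 143.53(T − 32.1)
6538.6 T = 22442 + 4150.7 + 208558 = 235150
T ≈ 35.96 °C — below 100 °C, confirming all the steam condensed.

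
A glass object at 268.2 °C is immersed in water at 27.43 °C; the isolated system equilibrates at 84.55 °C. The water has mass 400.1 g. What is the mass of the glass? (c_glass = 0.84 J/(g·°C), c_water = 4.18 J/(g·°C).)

m ≈ 619 g

Energy conservation, ΣQ = 0:
m·0.84·(84.55 − 268.2) + 400.1·4.18·(84.55 − 27.43) = 0
-154.27 m = -95529
m = -95529/-154.27 ≈ 619.2 g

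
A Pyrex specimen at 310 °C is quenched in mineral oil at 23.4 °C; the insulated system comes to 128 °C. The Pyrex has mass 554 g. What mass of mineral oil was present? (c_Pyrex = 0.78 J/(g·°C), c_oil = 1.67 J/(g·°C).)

Net heat exchanged in the isolated system is zero:
554·0.78·(128 − 310) + m·1.67·(128 − 23.4) = 0
174.68 m = 78646
m = 78646/174.68 ≈ 450.2 g

m ≈ 450 g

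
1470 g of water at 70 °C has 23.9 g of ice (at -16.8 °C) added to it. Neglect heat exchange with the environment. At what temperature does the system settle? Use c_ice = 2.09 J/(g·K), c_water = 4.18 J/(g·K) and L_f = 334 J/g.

Energy balance with sensible and latent terms:
warm ice to 0 °C: 23.9×2.09×(0 − (-16.8)) = 839.18; melt ice: 23.9×334 = 7982.6; meltwater 0→T: 23.9×4.18×T = 99.9 T; water: 6144.6(T − 70)
6244.5 T = 430122 − 8821.8 = 421300
T ≈ 67.47 °C — above 0 °C, consistent with complete melting.

T_f ≈ 67.5 °C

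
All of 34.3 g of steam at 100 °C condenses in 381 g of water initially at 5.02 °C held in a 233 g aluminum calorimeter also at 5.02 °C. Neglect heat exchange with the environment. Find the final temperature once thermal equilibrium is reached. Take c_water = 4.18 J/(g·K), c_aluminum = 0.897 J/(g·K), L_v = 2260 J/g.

T_f ≈ 51.9 °C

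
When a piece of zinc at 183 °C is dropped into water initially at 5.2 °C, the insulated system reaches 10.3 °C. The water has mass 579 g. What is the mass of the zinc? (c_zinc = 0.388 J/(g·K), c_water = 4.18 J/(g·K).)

Net heat exchanged in the isolated system is zero:
m×0.388×(10.3 − 183) + 579×4.18×(10.3 − 5.2) = 0
-67.01 m = -12343
m = -12343/-67.01 ≈ 184.2 g

m ≈ 184 g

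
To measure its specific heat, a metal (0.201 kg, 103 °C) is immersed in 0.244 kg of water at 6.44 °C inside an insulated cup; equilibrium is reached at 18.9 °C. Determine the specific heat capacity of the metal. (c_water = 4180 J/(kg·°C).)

c ≈ 752 J/(kg·°C)

Energy conservation, ΣQ = 0:
0.201·c·(18.9 − 103) + 0.244·4180·(18.9 − 6.44) = 0
-16.9 c = -12708
c = -12708/-16.9 ≈ 751.8 J/(kg·°C)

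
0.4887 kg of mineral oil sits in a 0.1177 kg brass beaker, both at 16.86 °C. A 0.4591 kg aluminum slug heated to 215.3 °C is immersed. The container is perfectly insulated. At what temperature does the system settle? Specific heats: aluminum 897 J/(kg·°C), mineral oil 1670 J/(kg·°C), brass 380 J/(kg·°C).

Net heat exchanged in the isolated system is zero:
0.4591·897·(T − 215.3) + 0.4887·1670·(T − 16.86) + 0.1177·380·(T − 16.86) = 0
(411.81 + 816.13 + 44.73) T = 411.81·215.3 + 816.13·16.86 + 44.73·16.86
T ≈ 81.07 °C

T_f ≈ 81.1 °C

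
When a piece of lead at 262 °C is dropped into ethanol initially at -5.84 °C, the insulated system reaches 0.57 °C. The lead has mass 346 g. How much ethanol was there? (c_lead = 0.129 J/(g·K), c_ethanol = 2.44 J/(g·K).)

m ≈ 746 g

Heat lost by the lead = heat gained by the ethanol:
346×0.129×(262 − 0.57) = m×2.44×(0.57 − (-5.84))
15.64 m = 11669  ⇒  m ≈ 746.1 g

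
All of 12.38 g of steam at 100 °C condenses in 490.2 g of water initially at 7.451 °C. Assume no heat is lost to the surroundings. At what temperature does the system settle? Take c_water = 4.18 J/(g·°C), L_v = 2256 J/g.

T_f ≈ 23.0 °C

Energy balance with sensible and latent terms:
condense steam: −12.38·2256 = −27929; condensate cools 100→T: 12.38·4.18·(T − 100) = 51.75(T − 100); water warms: 490.2·4.18·(T − 7.451) = 2049(T − 7.451)
2100.8 T = 27929 + 5174.8 + 15267 = 48371
T ≈ 23.03 °C, under the boiling point, so the assumption holds.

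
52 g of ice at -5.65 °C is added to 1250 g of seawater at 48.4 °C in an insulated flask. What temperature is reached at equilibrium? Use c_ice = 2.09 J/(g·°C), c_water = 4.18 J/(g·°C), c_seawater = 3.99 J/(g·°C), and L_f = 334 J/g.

T_f ≈ 42.9 °C

Let T be the final temperature. ΣQ_i = 0:
warm ice to 0 °C: 52·2.09·(0 − (-5.65)) = 614.04; latent heat to melt: 52·334 = 17368; warm the meltwater: 217.36 T; seawater cools: 1250·3.99·(T − 48.4) = 4987.5(T − 48.4)
5204.9 T = 241395 − 17982 = 223413
T ≈ 42.92 °C — above 0 °C, consistent with complete melting.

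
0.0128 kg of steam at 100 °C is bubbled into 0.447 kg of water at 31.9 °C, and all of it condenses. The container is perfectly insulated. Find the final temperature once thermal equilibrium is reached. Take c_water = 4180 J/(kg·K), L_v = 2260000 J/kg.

T_f ≈ 48.8 °C

Energy conservation, ΣQ = 0:
latent heat released on condensation: 0.0128×2260000 = 28928; condensate cools 100→T: 0.0128×4180×(T − 100) = 53.5(T − 100); original water: 1868.5(T − 31.9)
1922 T = 28928 + 5350.4 + 59604 = 93882
T ≈ 48.85 °C — below 100 °C, confirming all the steam condensed.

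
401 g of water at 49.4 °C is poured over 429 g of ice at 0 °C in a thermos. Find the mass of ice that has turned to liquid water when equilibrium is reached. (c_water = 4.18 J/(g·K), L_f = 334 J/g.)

m_melted ≈ 248 g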